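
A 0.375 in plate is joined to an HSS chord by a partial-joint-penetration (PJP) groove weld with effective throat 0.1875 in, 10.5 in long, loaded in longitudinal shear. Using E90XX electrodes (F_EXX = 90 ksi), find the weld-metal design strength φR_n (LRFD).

Effective throat (given) t_e = 0.1875 in.
A_we = 0.1875 × 10.5 = 1.969 in².
F_nw = 0.6 F_EXX = 54 ksi.
φR_n = 0.75 × 54 × 1.969 = 79.73 kip.

φR_n ≈ 79.7 kip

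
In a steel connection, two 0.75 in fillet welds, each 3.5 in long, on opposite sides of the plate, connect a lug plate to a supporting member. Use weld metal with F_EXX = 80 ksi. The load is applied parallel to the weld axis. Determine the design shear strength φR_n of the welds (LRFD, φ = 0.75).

Effective throat t_e = 0.707 × 0.75 = 0.5302 in.
Total length L = 7 in; A_we = 0.5302 × 7 = 3.712 in².
F_nw = 0.6 F_EXX = 0.6 × 80 = 48 ksi.
φR_n = 0.75 × 48 × 3.712 = 133.6 kip.

φR_n ≈ 134 kip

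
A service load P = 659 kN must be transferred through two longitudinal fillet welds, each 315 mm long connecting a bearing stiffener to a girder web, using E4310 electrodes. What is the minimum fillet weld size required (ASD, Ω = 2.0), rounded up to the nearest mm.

E43XX → F_EXX = 430 MPa.
Total weld length L = 630 mm.
Required throat t_e = P × Ω / (0.6 F_EXX × L) = 659 × 2.0 / (0.6 × 430 × 630 × 10⁻³) = 8.109 mm.
Required leg w = t_e / 0.707 = 11.47 mm → use 12 mm.

w = 12 mm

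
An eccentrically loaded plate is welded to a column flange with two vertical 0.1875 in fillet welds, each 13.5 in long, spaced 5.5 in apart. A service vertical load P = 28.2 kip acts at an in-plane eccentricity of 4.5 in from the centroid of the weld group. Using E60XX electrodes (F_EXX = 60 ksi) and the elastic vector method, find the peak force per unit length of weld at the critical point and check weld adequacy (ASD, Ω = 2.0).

Total weld length L_w = 27 in. Treat welds as unit-width lines.
Polar moment about centroid: J = 2[d³/12 + d(b/2)²] = 2[13.5³/12 + 13.5×2.75²] = 614.2 in³.
Direct shear f_v = P/L_w = 28.2 / 27 = 1.044 kip/in (vertical).
Torsion M = P·e = 28.2 × 4.5 = 126.9 kip·in.
Critical point at (x, y) = (2.75, 6.75) from centroid. f_tx = M·y/J = 1.395 kip/in; f_ty = M·x/J = 0.5681 kip/in.
Resultant f_max = √[f_tx² + (f_v + f_ty)²] = √[1.395² + (1.044 + 0.5681)²] = 2.132 kip/in.
Capacity per unit length: r_n/Ω = (1/2.0) × 0.6 × 60 × (0.707 × 0.1875) = 2.386 kip/in.
2.132 ≤ 2.386 → adequate.

f_max ≈ 2.13 kip/in; adequate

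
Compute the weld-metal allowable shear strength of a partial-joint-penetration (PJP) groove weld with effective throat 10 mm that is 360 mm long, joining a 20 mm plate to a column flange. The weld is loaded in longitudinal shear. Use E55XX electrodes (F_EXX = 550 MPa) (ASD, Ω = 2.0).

Effective throat (given) t_e = 10 mm.
A_we = 10 × 360 = 3600 mm².
F_nw = 0.6 F_EXX = 330 MPa.
R_n/Ω = (330 × 3600) / 2.0 × 10⁻³ = 594 kN.

R_n/Ω ≈ 594 kN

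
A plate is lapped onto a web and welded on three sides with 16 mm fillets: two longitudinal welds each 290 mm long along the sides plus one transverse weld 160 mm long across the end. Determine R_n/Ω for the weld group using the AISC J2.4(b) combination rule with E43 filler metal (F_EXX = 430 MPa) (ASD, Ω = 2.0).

t_e = 0.707 × 16 = 11.31 mm.
R_nwl = 0.6 × 430 × 11.31 × 580 × 10⁻³ = 1693 kN (longitudinal, 2 welds).
R_nwt = 0.6 × 430 × 11.31 × 160 × 10⁻³ = 467 kN (transverse, base value).
(i) R_nwl + R_nwt = 2160 kN; (ii) 0.85 R_nwl + 1.5 R_nwt = 2139 kN.
R_n = max = 2160 kN [governs: (i)]; R_n/Ω = 1080 kN.

R_n/Ω ≈ 1080 kN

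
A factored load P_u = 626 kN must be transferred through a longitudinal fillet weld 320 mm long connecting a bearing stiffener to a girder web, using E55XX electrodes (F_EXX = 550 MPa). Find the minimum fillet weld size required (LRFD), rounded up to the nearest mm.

Total weld length L = 320 mm.
Required throat t_e = P_u / (φ × 0.6 F_EXX × L) = 626 / (0.75 × 0.6 × 550 × 320 × 10⁻³) = 7.904 mm.
Required leg w = t_e / 0.707 = 11.18 mm → use 12 mm.

w = 12 mm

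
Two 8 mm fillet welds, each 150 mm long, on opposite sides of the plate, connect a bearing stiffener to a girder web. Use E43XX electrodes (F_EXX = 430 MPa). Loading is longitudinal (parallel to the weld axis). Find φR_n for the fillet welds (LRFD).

Effective throat t_e = 0.707 × 8 = 5.656 mm.
Total length L = 300 mm; A_we = 5.656 × 300 = 1697 mm².
F_nw = 0.6 F_EXX = 0.6 × 430 = 258 MPa.
φR_n = 0.75 × 258 × 1697 × 10⁻³ = 328.3 kN.

φR_n ≈ 328 kN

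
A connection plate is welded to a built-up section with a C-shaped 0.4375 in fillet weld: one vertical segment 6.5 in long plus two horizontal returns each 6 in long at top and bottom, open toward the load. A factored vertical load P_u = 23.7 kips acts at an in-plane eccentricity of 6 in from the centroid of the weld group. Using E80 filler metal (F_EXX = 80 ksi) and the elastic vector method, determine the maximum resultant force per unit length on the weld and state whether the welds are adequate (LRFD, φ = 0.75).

f_max ≈ 4.38 kip/in; adequate

Total weld length L_w = 18.5 in. Treat welds as unit-width lines.
Centroid: x̄ = 2×6×3 / 18.5 = 1.946 in from the vertical weld.
Polar moment about centroid: J = I_x + I_y = [6.5³/12 + 2×6×3.25²] + [6.5×1.946² + 2(6³/12 + 6×1.054²)] = 223.6 in³.
Direct shear f_v = P/L_w = 23.7 / 18.5 = 1.281 kip/in (vertical).
Torsion M = P·e = 23.7 × 6 = 142.2 kip·in.
Critical point at (x, y) = (4.054, 3.25) from centroid. f_tx = M·y/J = 2.067 kip/in; f_ty = M·x/J = 2.578 kip/in.
Resultant f_max = √[f_tx² + (f_v + f_ty)²] = √[2.067² + (1.281 + 2.578)²] = 4.378 kip/in.
Capacity per unit length: φr_n = 0.75 × 0.6 × 80 × (0.707 × 0.4375) = 11.14 kip/in.
4.378 ≤ 11.14 → adequate.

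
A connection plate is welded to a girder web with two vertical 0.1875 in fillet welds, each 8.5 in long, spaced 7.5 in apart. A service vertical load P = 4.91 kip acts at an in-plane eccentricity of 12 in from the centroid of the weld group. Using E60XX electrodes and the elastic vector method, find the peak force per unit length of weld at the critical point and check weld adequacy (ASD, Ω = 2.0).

E60XX → F_EXX = 60 ksi.
Total weld length L_w = 17 in. Treat welds as unit-width lines.
Polar moment about centroid: J = 2[d³/12 + d(b/2)²] = 2[8.5³/12 + 8.5×3.75²] = 341.4 in³.
Direct shear f_v = P/L_w = 4.91 / 17 = 0.2888 kip/in (vertical).
Torsion M = P·e = 4.91 × 12 = 58.92 kip·in.
Critical point at (x, y) = (3.75, 4.25) from centroid. f_tx = M·y/J = 0.7334 kip/in; f_ty = M·x/J = 0.6472 kip/in.
Resultant f_max = √[f_tx² + (f_v + f_ty)²] = √[0.7334² + (0.2888 + 0.6472)²] = 1.189 kip/in.
Capacity per unit length: r_n/Ω = (1/2.0) × 0.6 × 60 × (0.707 × 0.1875) = 2.386 kip/in.
1.189 ≤ 2.386 → adequate.

f_max ≈ 1.19 kip/in; adequate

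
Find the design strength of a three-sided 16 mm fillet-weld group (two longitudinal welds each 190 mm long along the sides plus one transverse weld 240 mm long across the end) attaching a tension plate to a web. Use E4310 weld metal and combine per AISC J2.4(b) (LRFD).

E43XX → F_EXX = 430 MPa.
t_e = 0.707 × 16 = 11.31 mm.
R_nwl = 0.6 × 430 × 11.31 × 380 × 10⁻³ = 1109 kN (longitudinal, 2 welds).
R_nwt = 0.6 × 430 × 11.31 × 240 × 10⁻³ = 700.4 kN (transverse, base value).
(i) R_nwl + R_nwt = 1809 kN; (ii) 0.85 R_nwl + 1.5 R_nwt = 1993 kN.
R_n = max = 1993 kN [governs: (ii)]; φR_n = 1495 kN.

φR_n ≈ 1490 kN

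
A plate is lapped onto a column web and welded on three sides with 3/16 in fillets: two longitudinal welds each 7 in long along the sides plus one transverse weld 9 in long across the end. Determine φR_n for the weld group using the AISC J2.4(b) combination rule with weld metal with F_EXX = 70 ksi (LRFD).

φR_n ≈ 106 kips

t_e = 0.707 × 0.1875 = 0.1326 in.
R_nwl = 0.6 × 70 × 0.1326 × 14 = 77.95 kips (longitudinal, 2 welds).
R_nwt = 0.6 × 70 × 0.1326 × 9 = 50.11 kips (transverse, base value).
(i) R_nwl + R_nwt = 128.1 kips; (ii) 0.85 R_nwl + 1.5 R_nwt = 141.4 kips.
R_n = max = 141.4 kips [governs: (ii)]; φR_n = 106.1 kips.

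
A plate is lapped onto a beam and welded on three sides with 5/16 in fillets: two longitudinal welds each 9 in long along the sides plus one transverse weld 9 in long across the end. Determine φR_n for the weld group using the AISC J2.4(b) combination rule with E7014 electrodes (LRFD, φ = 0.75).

E70XX → F_EXX = 70 ksi.
t_e = 0.707 × 0.3125 = 0.2209 in.
R_nwl = 0.6 × 70 × 0.2209 × 18 = 167 kips (longitudinal, 2 welds).
R_nwt = 0.6 × 70 × 0.2209 × 9 = 83.51 kips (transverse, base value).
(i) R_nwl + R_nwt = 250.5 kips; (ii) 0.85 R_nwl + 1.5 R_nwt = 267.2 kips.
R_n = max = 267.2 kips [governs: (ii)]; φR_n = 200.4 kips.

φR_n ≈ 200 kips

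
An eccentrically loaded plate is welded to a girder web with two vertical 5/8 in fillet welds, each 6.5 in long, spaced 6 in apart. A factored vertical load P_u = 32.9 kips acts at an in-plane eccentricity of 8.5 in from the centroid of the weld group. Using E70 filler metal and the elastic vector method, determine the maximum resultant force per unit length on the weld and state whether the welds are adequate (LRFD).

f_max ≈ 9.5 kip/in; adequate

E70XX → F_EXX = 70 ksi.
Total weld length L_w = 13 in. Treat welds as unit-width lines.
Polar moment about centroid: J = 2[d³/12 + d(b/2)²] = 2[6.5³/12 + 6.5×3²] = 162.8 in³.
Direct shear f_v = P/L_w = 32.9 / 13 = 2.531 kip/in (vertical).
Torsion M = P·e = 32.9 × 8.5 = 279.65 kip·in.
Critical point at (x, y) = (3, 3.25) from centroid. f_tx = M·y/J = 5.584 kip/in; f_ty = M·x/J = 5.154 kip/in.
Resultant f_max = √[f_tx² + (f_v + f_ty)²] = √[5.584² + (2.531 + 5.154)²] = 9.499 kip/in.
Capacity per unit length: φr_n = 0.75 × 0.6 × 70 × (0.707 × 0.625) = 13.92 kip/in.
9.499 ≤ 13.92 → adequate.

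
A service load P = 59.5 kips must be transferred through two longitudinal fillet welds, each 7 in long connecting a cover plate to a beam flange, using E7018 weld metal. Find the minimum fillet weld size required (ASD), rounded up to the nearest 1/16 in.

E70XX → F_EXX = 70 ksi.
Total weld length L = 14 in.
Required throat t_e = P × Ω / (0.6 F_EXX × L) = 59.5 × 2.0 / (0.6 × 70 × 14) = 0.2024 in.
Required leg w = t_e / 0.707 = 0.2863 in → use 5/16 in.

w = 5/16 in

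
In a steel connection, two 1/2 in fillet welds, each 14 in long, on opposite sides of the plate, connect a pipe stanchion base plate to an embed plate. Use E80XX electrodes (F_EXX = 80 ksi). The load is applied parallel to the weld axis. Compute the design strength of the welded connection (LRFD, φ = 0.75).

φR_n ≈ 356 kip

Effective throat t_e = 0.707 × 0.5 = 0.3535 in.
Total length L = 28 in; A_we = 0.3535 × 28 = 9.898 in².
F_nw = 0.6 F_EXX = 0.6 × 80 = 48 ksi.
φR_n = 0.75 × 48 × 9.898 = 356.3 kip.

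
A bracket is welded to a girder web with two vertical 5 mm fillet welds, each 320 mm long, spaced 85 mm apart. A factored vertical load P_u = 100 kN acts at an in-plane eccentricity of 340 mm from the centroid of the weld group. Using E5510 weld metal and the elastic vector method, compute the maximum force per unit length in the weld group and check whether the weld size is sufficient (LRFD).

E55XX → F_EXX = 550 MPa.
Total weld length L_w = 640 mm. Treat welds as unit-width lines.
Polar moment about centroid: J = 2[d³/12 + d(b/2)²] = 2[320³/12 + 320×42.5²] = 6617000 mm³.
Direct shear f_v = P/L_w = 100×10³ / 640 = 156.2 N/mm (vertical).
Torsion M = P·e = 100×10³ × 340 = 34000000 N·mm.
Critical point at (x, y) = (42.5, 160) from centroid. f_tx = M·y/J = 822.1 N/mm; f_ty = M·x/J = 218.4 N/mm.
Resultant f_max = √[f_tx² + (f_v + f_ty)²] = √[822.1² + (156.2 + 218.4)²] = 903.4 N/mm.
Capacity per unit length: φr_n = 0.75 × 0.6 × 550 × (0.707 × 5) = 874.9 N/mm.
903.4 > 874.9 → NOT adequate.

f_max ≈ 903 N/mm; NOT adequate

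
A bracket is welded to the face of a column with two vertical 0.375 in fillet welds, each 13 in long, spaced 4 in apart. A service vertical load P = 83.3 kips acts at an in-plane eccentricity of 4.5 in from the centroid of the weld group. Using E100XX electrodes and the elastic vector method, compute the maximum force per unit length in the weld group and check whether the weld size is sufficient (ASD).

E100XX → F_EXX = 100 ksi.
Total weld length L_w = 26 in. Treat welds as unit-width lines.
Polar moment about centroid: J = 2[d³/12 + d(b/2)²] = 2[13³/12 + 13×2²] = 470.2 in³.
Direct shear f_v = P/L_w = 83.3 / 26 = 3.204 kip/in (vertical).
Torsion M = P·e = 83.3 × 4.5 = 374.85 kip·in.
Critical point at (x, y) = (2, 6.5) from centroid. f_tx = M·y/J = 5.182 kip/in; f_ty = M·x/J = 1.595 kip/in.
Resultant f_max = √[f_tx² + (f_v + f_ty)²] = √[5.182² + (3.204 + 1.595)²] = 7.063 kip/in.
Capacity per unit length: r_n/Ω = (1/2.0) × 0.6 × 100 × (0.707 × 0.375) = 7.954 kip/in.
7.063 ≤ 7.954 → adequate.

f_max ≈ 7.06 kip/in; adequate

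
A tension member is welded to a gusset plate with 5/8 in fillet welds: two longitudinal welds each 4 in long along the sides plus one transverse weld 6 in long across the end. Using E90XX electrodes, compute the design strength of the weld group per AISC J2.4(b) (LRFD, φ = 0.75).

E90XX → F_EXX = 90 ksi.
t_e = 0.707 × 0.625 = 0.4419 in.
R_nwl = 0.6 × 90 × 0.4419 × 8 = 190.9 kips (longitudinal, 2 welds).
R_nwt = 0.6 × 90 × 0.4419 × 6 = 143.2 kips (transverse, base value).
(i) R_nwl + R_nwt = 334.1 kips; (ii) 0.85 R_nwl + 1.5 R_nwt = 377 kips.
R_n = max = 377 kips [governs: (ii)]; φR_n = 282.8 kips.

φR_n ≈ 283 kips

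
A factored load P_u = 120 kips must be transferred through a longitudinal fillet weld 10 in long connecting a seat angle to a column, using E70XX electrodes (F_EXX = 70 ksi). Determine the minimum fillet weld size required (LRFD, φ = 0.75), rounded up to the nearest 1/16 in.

w = 9/16 in

Total weld length L = 10 in.
Required throat t_e = P_u / (φ × 0.6 F_EXX × L) = 120 / (0.75 × 0.6 × 70 × 10) = 0.381 in.
Required leg w = t_e / 0.707 = 0.5388 in → use 9/16 in.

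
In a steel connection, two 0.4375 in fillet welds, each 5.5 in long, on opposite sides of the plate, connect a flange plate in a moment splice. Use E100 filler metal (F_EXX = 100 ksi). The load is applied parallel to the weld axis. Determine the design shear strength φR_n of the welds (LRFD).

Effective throat t_e = 0.707 × 0.4375 = 0.3093 in.
Total length L = 11 in; A_we = 0.3093 × 11 = 3.402 in².
F_nw = 0.6 F_EXX = 0.6 × 100 = 60 ksi.
φR_n = 0.75 × 60 × 3.402 = 153.1 kip.

φR_n ≈ 153 kip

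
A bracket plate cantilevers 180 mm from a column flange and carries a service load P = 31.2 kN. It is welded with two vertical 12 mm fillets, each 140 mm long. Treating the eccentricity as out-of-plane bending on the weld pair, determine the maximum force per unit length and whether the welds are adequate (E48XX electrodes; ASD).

E48XX → F_EXX = 480 MPa.
L_w = 2 × 140 = 280 mm; section modulus (unit throat) S = 2 × L²/6 = 6533 mm².
Direct shear f_v = P/L_w = 31.2×10³/280 = 111.4 N/mm.
Moment M = P × e = 31.2×10³ × 180 = 5616000 N·mm; bending f_b = M/S = 859.6 N/mm.
f_max = √(f_v² + f_b²) = √(111.4² + 859.6²) = 866.8 N/mm.
r_n/Ω = (1/2.0) × 0.6 × 480 × (0.707 × 12) = 1222 N/mm → adequate.

f_max ≈ 867 N/mm; adequate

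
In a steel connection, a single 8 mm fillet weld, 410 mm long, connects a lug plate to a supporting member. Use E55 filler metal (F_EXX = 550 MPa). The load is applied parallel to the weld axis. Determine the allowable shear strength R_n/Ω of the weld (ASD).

R_n/Ω ≈ 383 kN

Effective throat t_e = 0.707 × 8 = 5.656 mm.
Total length L = 410 mm; A_we = 5.656 × 410 = 2319 mm².
F_nw = 0.6 F_EXX = 0.6 × 550 = 330 MPa.
R_n = 330 × 2319 × 10⁻³ = 765.3 kN; R_n/Ω = 765.3/2.0 = 382.6 kN.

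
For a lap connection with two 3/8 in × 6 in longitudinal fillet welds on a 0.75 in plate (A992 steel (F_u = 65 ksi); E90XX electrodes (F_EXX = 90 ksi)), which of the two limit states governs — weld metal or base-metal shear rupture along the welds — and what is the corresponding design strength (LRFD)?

t_e = 0.707 × 0.375 = 0.2651 in; L = 12 in.
Weld metal: φR_n = 0.75 × 0.6 × 90 × 0.2651 × 12 = 128.9 kips.
Base metal (shear rupture): φR_n = 0.75 × 0.6 × 65 × 0.75 × 12 = 263.2 kips.
Governing: weld metal.

φR_n ≈ 129 kips (weld metal governs)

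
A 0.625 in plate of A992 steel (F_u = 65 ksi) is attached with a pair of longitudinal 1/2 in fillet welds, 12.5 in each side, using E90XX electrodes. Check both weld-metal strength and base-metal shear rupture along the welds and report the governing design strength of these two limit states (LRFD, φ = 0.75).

φR_n ≈ 358 kips (weld metal governs)

E90XX → F_EXX = 90 ksi.
t_e = 0.707 × 0.5 = 0.3535 in; L = 25 in.
Weld metal: φR_n = 0.75 × 0.6 × 90 × 0.3535 × 25 = 357.9 kips.
Base metal (shear rupture): φR_n = 0.75 × 0.6 × 65 × 0.625 × 25 = 457 kips.
Governing: weld metal.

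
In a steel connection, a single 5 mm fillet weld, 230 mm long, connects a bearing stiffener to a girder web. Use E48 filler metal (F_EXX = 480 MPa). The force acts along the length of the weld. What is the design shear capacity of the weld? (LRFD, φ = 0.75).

Effective throat t_e = 0.707 × 5 = 3.535 mm.
Total length L = 230 mm; A_we = 3.535 × 230 = 813 mm².
F_nw = 0.6 F_EXX = 0.6 × 480 = 288 MPa.
φR_n = 0.75 × 288 × 813 × 10⁻³ = 175.6 kN.

φR_n ≈ 176 kN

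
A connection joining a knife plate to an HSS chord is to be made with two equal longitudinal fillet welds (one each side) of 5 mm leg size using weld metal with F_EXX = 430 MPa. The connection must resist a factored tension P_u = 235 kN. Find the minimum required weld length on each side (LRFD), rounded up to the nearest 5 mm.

Throat t_e = 0.707 × 5 = 3.535 mm.
φr_n = 0.75 × 0.6 × 430 × 3.535 × 10⁻³ = 0.684 kN/mm.
L_req = P_u / φr_n = 235 / 0.684 = 343.6 mm total.
Per side: 343.6 / 2 = 171.8 mm.
Round up → use L = 175 mm on each side.

L = 175 mm on each side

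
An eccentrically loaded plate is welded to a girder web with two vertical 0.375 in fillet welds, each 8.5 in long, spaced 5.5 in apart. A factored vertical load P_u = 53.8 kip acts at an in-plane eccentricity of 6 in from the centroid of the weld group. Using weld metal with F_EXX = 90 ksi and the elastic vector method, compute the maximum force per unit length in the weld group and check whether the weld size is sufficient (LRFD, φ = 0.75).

Total weld length L_w = 17 in. Treat welds as unit-width lines.
Polar moment about centroid: J = 2[d³/12 + d(b/2)²] = 2[8.5³/12 + 8.5×2.75²] = 230.9 in³.
Direct shear f_v = P/L_w = 53.8 / 17 = 3.165 kip/in (vertical).
Torsion M = P·e = 53.8 × 6 = 322.8 kip·in.
Critical point at (x, y) = (2.75, 4.25) from centroid. f_tx = M·y/J = 5.941 kip/in; f_ty = M·x/J = 3.844 kip/in.
Resultant f_max = √[f_tx² + (f_v + f_ty)²] = √[5.941² + (3.165 + 3.844)²] = 9.188 kip/in.
Capacity per unit length: φr_n = 0.75 × 0.6 × 90 × (0.707 × 0.375) = 10.74 kip/in.
9.188 ≤ 10.74 → adequate.

f_max ≈ 9.19 kip/in; adequate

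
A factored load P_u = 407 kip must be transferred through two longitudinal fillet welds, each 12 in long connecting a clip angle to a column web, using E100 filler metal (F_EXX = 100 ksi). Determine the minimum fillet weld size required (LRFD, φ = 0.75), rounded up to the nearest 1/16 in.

w = 9/16 in

Total weld length L = 24 in.
Required throat t_e = P_u / (φ × 0.6 F_EXX × L) = 407 / (0.75 × 0.6 × 100 × 24) = 0.3769 in.
Required leg w = t_e / 0.707 = 0.533 in → use 9/16 in.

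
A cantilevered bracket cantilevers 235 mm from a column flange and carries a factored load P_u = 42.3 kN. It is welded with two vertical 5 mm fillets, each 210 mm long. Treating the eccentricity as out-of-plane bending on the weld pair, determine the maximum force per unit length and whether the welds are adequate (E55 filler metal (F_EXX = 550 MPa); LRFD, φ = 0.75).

f_max ≈ 684 N/mm; adequate

L_w = 2 × 210 = 420 mm; section modulus (unit throat) S = 2 × L²/6 = 14700 mm².
Direct shear f_v = P/L_w = 42.3×10³/420 = 100.7 N/mm.
Moment M = P × e = 42.3×10³ × 235 = 9940500 N·mm; bending f_b = M/S = 676.2 N/mm.
f_max = √(f_v² + f_b²) = √(100.7² + 676.2²) = 683.7 N/mm.
φr_n = 0.75 × 0.6 × 550 × (0.707 × 5) = 874.9 N/mm → adequate.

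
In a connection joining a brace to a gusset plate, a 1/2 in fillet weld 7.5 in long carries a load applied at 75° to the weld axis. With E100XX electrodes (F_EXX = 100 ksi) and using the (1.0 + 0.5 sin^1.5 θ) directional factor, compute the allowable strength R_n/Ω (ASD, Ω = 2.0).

R_n/Ω ≈ 117 kips

t_e = 0.707 × 0.5 = 0.3535 in; A_we = 0.3535 × 7.5 = 2.651 in².
Directional factor: 1.0 + 0.5 sin^1.5(75°) = 1.475.
F_nw = 0.6 × 100 × 1.475 = 88.48 ksi.
R_n/Ω = (88.48 × 2.651) / 2.0 = 117.3 kips.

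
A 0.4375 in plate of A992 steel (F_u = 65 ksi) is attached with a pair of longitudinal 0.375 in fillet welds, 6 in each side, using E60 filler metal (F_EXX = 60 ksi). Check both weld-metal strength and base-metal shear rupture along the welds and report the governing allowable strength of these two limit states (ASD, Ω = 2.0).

R_n/Ω ≈ 57.3 kips (weld metal governs)

t_e = 0.707 × 0.375 = 0.2651 in; L = 12 in.
Weld metal: R_n/Ω = (1/2.0) × 0.6 × 60 × 0.2651 × 12 = 57.27 kips.
Base metal (shear rupture): R_n/Ω = (1/2.0) × 0.6 × 65 × 0.4375 × 12 = 102.4 kips.
Governing: weld metal.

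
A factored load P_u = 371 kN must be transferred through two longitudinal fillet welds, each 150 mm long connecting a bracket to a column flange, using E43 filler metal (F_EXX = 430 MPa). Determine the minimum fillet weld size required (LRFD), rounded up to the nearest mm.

w = 10 mm

Total weld length L = 300 mm.
Required throat t_e = P_u / (φ × 0.6 F_EXX × L) = 371 / (0.75 × 0.6 × 430 × 300 × 10⁻³) = 6.391 mm.
Required leg w = t_e / 0.707 = 9.04 mm → use 10 mm.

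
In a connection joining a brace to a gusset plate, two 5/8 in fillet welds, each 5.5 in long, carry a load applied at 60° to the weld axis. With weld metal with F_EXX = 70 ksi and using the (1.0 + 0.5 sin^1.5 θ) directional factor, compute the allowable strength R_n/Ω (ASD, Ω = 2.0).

t_e = 0.707 × 0.625 = 0.4419 in; A_we = 0.4419 × 11 = 4.861 in².
Directional factor: 1.0 + 0.5 sin^1.5(60°) = 1.403.
F_nw = 0.6 × 70 × 1.403 = 58.92 ksi.
R_n/Ω = (58.92 × 4.861) / 2.0 = 143.2 kip.

R_n/Ω ≈ 143 kip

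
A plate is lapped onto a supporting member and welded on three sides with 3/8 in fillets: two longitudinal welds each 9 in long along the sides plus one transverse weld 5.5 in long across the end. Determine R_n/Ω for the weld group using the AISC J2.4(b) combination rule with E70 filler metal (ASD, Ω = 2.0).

R_n/Ω ≈ 131 kips

E70XX → F_EXX = 70 ksi.
t_e = 0.707 × 0.375 = 0.2651 in.
R_nwl = 0.6 × 70 × 0.2651 × 18 = 200.4 kips (longitudinal, 2 welds).
R_nwt = 0.6 × 70 × 0.2651 × 5.5 = 61.24 kips (transverse, base value).
(i) R_nwl + R_nwt = 261.7 kips; (ii) 0.85 R_nwl + 1.5 R_nwt = 262.2 kips.
R_n = max = 262.2 kips [governs: (ii)]; R_n/Ω = 131.1 kips.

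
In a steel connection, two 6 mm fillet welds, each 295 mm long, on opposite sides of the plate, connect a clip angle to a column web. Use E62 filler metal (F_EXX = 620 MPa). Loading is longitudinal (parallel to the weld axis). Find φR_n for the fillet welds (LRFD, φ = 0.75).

φR_n ≈ 698 kN

Effective throat t_e = 0.707 × 6 = 4.242 mm.
Total length L = 590 mm; A_we = 4.242 × 590 = 2503 mm².
F_nw = 0.6 F_EXX = 0.6 × 620 = 372 MPa.
φR_n = 0.75 × 372 × 2503 × 10⁻³ = 698.3 kN.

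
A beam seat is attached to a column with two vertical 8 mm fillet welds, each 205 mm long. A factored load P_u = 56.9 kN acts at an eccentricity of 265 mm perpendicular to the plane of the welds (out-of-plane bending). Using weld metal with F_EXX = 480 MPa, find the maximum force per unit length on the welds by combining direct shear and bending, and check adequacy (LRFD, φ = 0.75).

f_max ≈ 1090 N/mm; adequate

L_w = 2 × 205 = 410 mm; section modulus (unit throat) S = 2 × L²/6 = 14010 mm².
Direct shear f_v = P/L_w = 56.9×10³/410 = 138.8 N/mm.
Moment M = P × e = 56.9×10³ × 265 = 15078000 N·mm; bending f_b = M/S = 1076 N/mm.
f_max = √(f_v² + f_b²) = √(138.8² + 1076²) = 1085 N/mm.
φr_n = 0.75 × 0.6 × 480 × (0.707 × 8) = 1222 N/mm → adequate.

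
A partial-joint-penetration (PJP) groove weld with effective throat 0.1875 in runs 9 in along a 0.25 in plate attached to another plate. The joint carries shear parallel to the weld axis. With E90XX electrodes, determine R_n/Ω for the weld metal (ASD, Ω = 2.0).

E90XX → F_EXX = 90 ksi.
Effective throat (given) t_e = 0.1875 in.
A_we = 0.1875 × 9 = 1.688 in².
F_nw = 0.6 F_EXX = 54 ksi.
R_n/Ω = (54 × 1.688) / 2.0 = 45.56 kips.

R_n/Ω ≈ 45.6 kips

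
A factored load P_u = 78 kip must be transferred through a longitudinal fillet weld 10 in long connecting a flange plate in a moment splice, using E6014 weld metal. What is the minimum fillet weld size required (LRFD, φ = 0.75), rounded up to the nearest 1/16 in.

E60XX → F_EXX = 60 ksi.
Total weld length L = 10 in.
Required throat t_e = P_u / (φ × 0.6 F_EXX × L) = 78 / (0.75 × 0.6 × 60 × 10) = 0.2889 in.
Required leg w = t_e / 0.707 = 0.4086 in → use 7/16 in.

w = 7/16 in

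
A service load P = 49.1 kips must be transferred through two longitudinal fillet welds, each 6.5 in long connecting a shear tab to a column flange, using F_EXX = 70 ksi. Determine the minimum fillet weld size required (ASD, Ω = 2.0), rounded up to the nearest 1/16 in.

w = 5/16 in

Total weld length L = 13 in.
Required throat t_e = P × Ω / (0.6 F_EXX × L) = 49.1 × 2.0 / (0.6 × 70 × 13) = 0.1799 in.
Required leg w = t_e / 0.707 = 0.2544 in → use 5/16 in.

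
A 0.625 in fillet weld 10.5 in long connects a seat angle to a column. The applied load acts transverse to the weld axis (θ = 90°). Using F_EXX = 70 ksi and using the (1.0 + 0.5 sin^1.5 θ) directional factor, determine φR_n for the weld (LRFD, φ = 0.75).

φR_n ≈ 219 kip

t_e = 0.707 × 0.625 = 0.4419 in; A_we = 0.4419 × 10.5 = 4.64 in².
Directional factor: 1.0 + 0.5 sin^1.5(90°) = 1.5.
F_nw = 0.6 × 70 × 1.5 = 63 ksi.
φR_n = 0.75 × 63 × 4.64 = 219.2 kip.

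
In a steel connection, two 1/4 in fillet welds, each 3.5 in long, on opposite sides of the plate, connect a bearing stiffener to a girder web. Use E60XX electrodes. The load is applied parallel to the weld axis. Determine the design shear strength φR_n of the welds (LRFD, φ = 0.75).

E60XX → F_EXX = 60 ksi.
Effective throat t_e = 0.707 × 0.25 = 0.1767 in.
Total length L = 7 in; A_we = 0.1767 × 7 = 1.237 in².
F_nw = 0.6 F_EXX = 0.6 × 60 = 36 ksi.
φR_n = 0.75 × 36 × 1.237 = 33.41 kips.

φR_n ≈ 33.4 kips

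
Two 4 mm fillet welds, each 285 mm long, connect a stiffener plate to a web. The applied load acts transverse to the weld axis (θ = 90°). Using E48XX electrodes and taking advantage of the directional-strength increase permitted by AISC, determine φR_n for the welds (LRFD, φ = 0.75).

φR_n ≈ 522 kN

E48XX → F_EXX = 480 MPa.
t_e = 0.707 × 4 = 2.828 mm; A_we = 2.828 × 570 = 1612 mm².
Directional factor: 1.0 + 0.5 sin^1.5(90°) = 1.5.
F_nw = 0.6 × 480 × 1.5 = 432 MPa.
φR_n = 0.75 × 432 × 1612 × 10⁻³ = 522.3 kN.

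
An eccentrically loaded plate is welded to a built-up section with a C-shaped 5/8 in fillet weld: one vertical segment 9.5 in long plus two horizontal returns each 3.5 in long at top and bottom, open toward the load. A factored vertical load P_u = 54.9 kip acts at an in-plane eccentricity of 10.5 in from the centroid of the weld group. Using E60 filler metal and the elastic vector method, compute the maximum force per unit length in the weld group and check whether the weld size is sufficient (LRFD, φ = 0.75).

E60XX → F_EXX = 60 ksi.
Total weld length L_w = 16.5 in. Treat welds as unit-width lines.
Centroid: x̄ = 2×3.5×1.75 / 16.5 = 0.7424 in from the vertical weld.
Polar moment about centroid: J = I_x + I_y = [9.5³/12 + 2×3.5×4.75²] + [9.5×0.7424² + 2(3.5³/12 + 3.5×1.008²)] = 248.9 in³.
Direct shear f_v = P/L_w = 54.9 / 16.5 = 3.327 kip/in (vertical).
Torsion M = P·e = 54.9 × 10.5 = 576.45 kip·in.
Critical point at (x, y) = (2.758, 4.75) from centroid. f_tx = M·y/J = 11 kip/in; f_ty = M·x/J = 6.387 kip/in.
Resultant f_max = √[f_tx² + (f_v + f_ty)²] = √[11² + (3.327 + 6.387)²] = 14.68 kip/in.
Capacity per unit length: φr_n = 0.75 × 0.6 × 60 × (0.707 × 0.625) = 11.93 kip/in.
14.68 > 11.93 → NOT adequate.

f_max ≈ 14.7 kip/in; NOT adequate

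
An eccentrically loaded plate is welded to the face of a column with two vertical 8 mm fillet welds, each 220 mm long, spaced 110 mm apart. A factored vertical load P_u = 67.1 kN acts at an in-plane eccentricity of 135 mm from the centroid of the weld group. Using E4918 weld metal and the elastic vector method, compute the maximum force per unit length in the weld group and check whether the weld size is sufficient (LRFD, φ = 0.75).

E49XX → F_EXX = 490 MPa.
Total weld length L_w = 440 mm. Treat welds as unit-width lines.
Polar moment about centroid: J = 2[d³/12 + d(b/2)²] = 2[220³/12 + 220×55²] = 3106000 mm³.
Direct shear f_v = P/L_w = 67.1×10³ / 440 = 152.5 N/mm (vertical).
Torsion M = P·e = 67.1×10³ × 135 = 9058500 N·mm.
Critical point at (x, y) = (55, 110) from centroid. f_tx = M·y/J = 320.8 N/mm; f_ty = M·x/J = 160.4 N/mm.
Resultant f_max = √[f_tx² + (f_v + f_ty)²] = √[320.8² + (152.5 + 160.4)²] = 448.2 N/mm.
Capacity per unit length: φr_n = 0.75 × 0.6 × 490 × (0.707 × 8) = 1247 N/mm.
448.2 ≤ 1247 → adequate.

f_max ≈ 448 N/mm; adequate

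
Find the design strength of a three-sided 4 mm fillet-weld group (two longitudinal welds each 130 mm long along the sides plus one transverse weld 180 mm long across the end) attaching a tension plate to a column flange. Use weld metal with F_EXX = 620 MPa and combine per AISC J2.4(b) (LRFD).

φR_n ≈ 387 kN

t_e = 0.707 × 4 = 2.828 mm.
R_nwl = 0.6 × 620 × 2.828 × 260 × 10⁻³ = 273.5 kN (longitudinal, 2 welds).
R_nwt = 0.6 × 620 × 2.828 × 180 × 10⁻³ = 189.4 kN (transverse, base value).
(i) R_nwl + R_nwt = 462.9 kN; (ii) 0.85 R_nwl + 1.5 R_nwt = 516.5 kN.
R_n = max = 516.5 kN [governs: (ii)]; φR_n = 387.4 kN.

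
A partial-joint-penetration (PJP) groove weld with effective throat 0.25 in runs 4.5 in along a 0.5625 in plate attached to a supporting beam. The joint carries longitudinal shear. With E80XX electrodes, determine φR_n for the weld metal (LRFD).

E80XX → F_EXX = 80 ksi.
Effective throat (given) t_e = 0.25 in.
A_we = 0.25 × 4.5 = 1.125 in².
F_nw = 0.6 F_EXX = 48 ksi.
φR_n = 0.75 × 48 × 1.125 = 40.5 kip.

φR_n ≈ 40.5 kip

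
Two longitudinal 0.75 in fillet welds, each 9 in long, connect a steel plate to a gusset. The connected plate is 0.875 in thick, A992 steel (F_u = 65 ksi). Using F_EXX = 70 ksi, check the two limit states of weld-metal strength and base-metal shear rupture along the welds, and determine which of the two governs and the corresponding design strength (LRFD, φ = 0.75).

t_e = 0.707 × 0.75 = 0.5302 in; L = 18 in.
Weld metal: φR_n = 0.75 × 0.6 × 70 × 0.5302 × 18 = 300.7 kips.
Base metal (shear rupture): φR_n = 0.75 × 0.6 × 65 × 0.875 × 18 = 460.7 kips.
Governing: weld metal.

φR_n ≈ 301 kips (weld metal governs)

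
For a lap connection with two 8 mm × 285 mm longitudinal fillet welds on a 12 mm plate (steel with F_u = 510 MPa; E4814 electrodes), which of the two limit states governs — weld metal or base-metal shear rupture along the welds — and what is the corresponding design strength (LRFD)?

E48XX → F_EXX = 480 MPa.
t_e = 0.707 × 8 = 5.656 mm; L = 570 mm.
Weld metal: φR_n = 0.75 × 0.6 × 480 × 5.656 × 570 × 10⁻³ = 696.4 kN.
Base metal (shear rupture): φR_n = 0.75 × 0.6 × 510 × 12 × 570 × 10⁻³ = 1570 kN.
Governing: weld metal.

φR_n ≈ 696 kN (weld metal governs)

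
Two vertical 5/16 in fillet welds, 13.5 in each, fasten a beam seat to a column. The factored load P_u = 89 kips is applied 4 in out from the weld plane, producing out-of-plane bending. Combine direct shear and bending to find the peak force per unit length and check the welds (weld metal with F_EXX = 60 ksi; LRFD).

f_max ≈ 6.72 kip/in; NOT adequate

L_w = 2 × 13.5 = 27 in; section modulus (unit throat) S = 2 × L²/6 = 60.75 in².
Direct shear f_v = P/L_w = 89/27 = 3.296 kip/in.
Moment M = P × e = 89 × 4 = 356 kip·in; bending f_b = M/S = 5.86 kip/in.
f_max = √(f_v² + f_b²) = √(3.296² + 5.86²) = 6.724 kip/in.
φr_n = 0.75 × 0.6 × 60 × (0.707 × 0.3125) = 5.965 kip/in → NOT adequate.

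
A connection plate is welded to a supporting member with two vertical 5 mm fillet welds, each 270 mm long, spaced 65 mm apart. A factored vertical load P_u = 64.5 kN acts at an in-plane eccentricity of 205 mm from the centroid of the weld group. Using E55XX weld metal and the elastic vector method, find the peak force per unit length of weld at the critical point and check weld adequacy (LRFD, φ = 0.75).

f_max ≈ 518 N/mm; adequate

E55XX → F_EXX = 550 MPa.
Total weld length L_w = 540 mm. Treat welds as unit-width lines.
Polar moment about centroid: J = 2[d³/12 + d(b/2)²] = 2[270³/12 + 270×32.5²] = 3851000 mm³.
Direct shear f_v = P/L_w = 64.5×10³ / 540 = 119.4 N/mm (vertical).
Torsion M = P·e = 64.5×10³ × 205 = 13222000 N·mm.
Critical point at (x, y) = (32.5, 135) from centroid. f_tx = M·y/J = 463.5 N/mm; f_ty = M·x/J = 111.6 N/mm.
Resultant f_max = √[f_tx² + (f_v + f_ty)²] = √[463.5² + (119.4 + 111.6)²] = 517.9 N/mm.
Capacity per unit length: φr_n = 0.75 × 0.6 × 550 × (0.707 × 5) = 874.9 N/mm.
517.9 ≤ 874.9 → adequate.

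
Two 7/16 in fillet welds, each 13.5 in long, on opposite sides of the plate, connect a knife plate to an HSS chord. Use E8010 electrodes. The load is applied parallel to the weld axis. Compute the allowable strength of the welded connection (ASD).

E80XX → F_EXX = 80 ksi.
Effective throat t_e = 0.707 × 0.4375 = 0.3093 in.
Total length L = 27 in; A_we = 0.3093 × 27 = 8.351 in².
F_nw = 0.6 F_EXX = 0.6 × 80 = 48 ksi.
R_n = 48 × 8.351 = 400.9 kips; R_n/Ω = 400.9/2.0 = 200.4 kips.

R_n/Ω ≈ 200 kips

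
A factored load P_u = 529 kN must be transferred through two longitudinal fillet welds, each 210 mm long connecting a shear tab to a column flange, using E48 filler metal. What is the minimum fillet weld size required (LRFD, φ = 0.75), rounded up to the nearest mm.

E48XX → F_EXX = 480 MPa.
Total weld length L = 420 mm.
Required throat t_e = P_u / (φ × 0.6 F_EXX × L) = 529 / (0.75 × 0.6 × 480 × 420 × 10⁻³) = 5.831 mm.
Required leg w = t_e / 0.707 = 8.248 mm → use 9 mm.

w = 9 mm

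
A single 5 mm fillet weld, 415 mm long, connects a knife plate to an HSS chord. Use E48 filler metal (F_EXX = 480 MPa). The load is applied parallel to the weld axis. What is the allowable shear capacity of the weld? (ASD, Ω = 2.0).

R_n/Ω ≈ 211 kN

Effective throat t_e = 0.707 × 5 = 3.535 mm.
Total length L = 415 mm; A_we = 3.535 × 415 = 1467 mm².
F_nw = 0.6 F_EXX = 0.6 × 480 = 288 MPa.
R_n = 288 × 1467 × 10⁻³ = 422.5 kN; R_n/Ω = 422.5/2.0 = 211.3 kN.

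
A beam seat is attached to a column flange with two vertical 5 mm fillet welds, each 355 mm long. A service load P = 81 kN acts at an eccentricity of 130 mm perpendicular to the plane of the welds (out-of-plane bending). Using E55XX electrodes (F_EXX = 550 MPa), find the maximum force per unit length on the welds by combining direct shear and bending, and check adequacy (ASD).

f_max ≈ 275 N/mm; adequate

L_w = 2 × 355 = 710 mm; section modulus (unit throat) S = 2 × L²/6 = 42010 mm².
Direct shear f_v = P/L_w = 81×10³/710 = 114.1 N/mm.
Moment M = P × e = 81×10³ × 130 = 10530000 N·mm; bending f_b = M/S = 250.7 N/mm.
f_max = √(f_v² + f_b²) = √(114.1² + 250.7²) = 275.4 N/mm.
r_n/Ω = (1/2.0) × 0.6 × 550 × (0.707 × 5) = 583.3 N/mm → adequate.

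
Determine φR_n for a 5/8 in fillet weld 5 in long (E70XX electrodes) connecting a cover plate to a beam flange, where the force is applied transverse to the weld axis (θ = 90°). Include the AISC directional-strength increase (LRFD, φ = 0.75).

φR_n ≈ 104 kip

E70XX → F_EXX = 70 ksi.
t_e = 0.707 × 0.625 = 0.4419 in; A_we = 0.4419 × 5 = 2.209 in².
Directional factor: 1.0 + 0.5 sin^1.5(90°) = 1.5.
F_nw = 0.6 × 70 × 1.5 = 63 ksi.
φR_n = 0.75 × 63 × 2.209 = 104.4 kip.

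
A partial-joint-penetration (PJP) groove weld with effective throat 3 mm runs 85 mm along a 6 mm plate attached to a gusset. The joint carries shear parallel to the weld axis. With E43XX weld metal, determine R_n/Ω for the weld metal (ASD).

R_n/Ω ≈ 32.9 kN

E43XX → F_EXX = 430 MPa.
Effective throat (given) t_e = 3 mm.
A_we = 3 × 85 = 255 mm².
F_nw = 0.6 F_EXX = 258 MPa.
R_n/Ω = (258 × 255) / 2.0 × 10⁻³ = 32.9 kN.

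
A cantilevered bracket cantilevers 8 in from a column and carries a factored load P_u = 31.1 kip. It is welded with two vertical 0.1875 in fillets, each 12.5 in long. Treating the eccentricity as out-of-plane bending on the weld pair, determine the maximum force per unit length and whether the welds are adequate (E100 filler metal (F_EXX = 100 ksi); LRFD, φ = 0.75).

L_w = 2 × 12.5 = 25 in; section modulus (unit throat) S = 2 × L²/6 = 52.08 in².
Direct shear f_v = P/L_w = 31.1/25 = 1.244 kip/in.
Moment M = P × e = 31.1 × 8 = 248.8 kip·in; bending f_b = M/S = 4.777 kip/in.
f_max = √(f_v² + f_b²) = √(1.244² + 4.777²) = 4.936 kip/in.
φr_n = 0.75 × 0.6 × 100 × (0.707 × 0.1875) = 5.965 kip/in → adequate.

f_max ≈ 4.94 kip/in; adequate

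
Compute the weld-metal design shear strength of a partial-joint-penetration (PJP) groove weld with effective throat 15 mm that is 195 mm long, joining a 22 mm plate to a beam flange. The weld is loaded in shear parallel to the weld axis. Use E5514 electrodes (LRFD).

E55XX → F_EXX = 550 MPa.
Effective throat (given) t_e = 15 mm.
A_we = 15 × 195 = 2925 mm².
F_nw = 0.6 F_EXX = 330 MPa.
φR_n = 0.75 × 330 × 2925 × 10⁻³ = 723.9 kN.

φR_n ≈ 724 kN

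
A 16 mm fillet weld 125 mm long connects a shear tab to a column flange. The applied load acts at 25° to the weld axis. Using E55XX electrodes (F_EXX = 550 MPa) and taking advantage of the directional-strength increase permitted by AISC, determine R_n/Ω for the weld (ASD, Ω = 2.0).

R_n/Ω ≈ 265 kN

t_e = 0.707 × 16 = 11.31 mm; A_we = 11.31 × 125 = 1414 mm².
Directional factor: 1.0 + 0.5 sin^1.5(25°) = 1.137.
F_nw = 0.6 × 550 × 1.137 = 375.3 MPa.
R_n/Ω = (375.3 × 1414) / 2.0 × 10⁻³ = 265.4 kN.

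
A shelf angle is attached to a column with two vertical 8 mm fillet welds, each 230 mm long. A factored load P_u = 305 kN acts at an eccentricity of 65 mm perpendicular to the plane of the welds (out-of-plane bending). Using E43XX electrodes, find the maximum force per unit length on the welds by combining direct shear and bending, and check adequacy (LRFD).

E43XX → F_EXX = 430 MPa.
L_w = 2 × 230 = 460 mm; section modulus (unit throat) S = 2 × L²/6 = 17630 mm².
Direct shear f_v = P/L_w = 305×10³/460 = 663 N/mm.
Moment M = P × e = 305×10³ × 65 = 19825000 N·mm; bending f_b = M/S = 1124 N/mm.
f_max = √(f_v² + f_b²) = √(663² + 1124²) = 1305 N/mm.
φr_n = 0.75 × 0.6 × 430 × (0.707 × 8) = 1094 N/mm → NOT adequate.

f_max ≈ 1310 N/mm; NOT adequate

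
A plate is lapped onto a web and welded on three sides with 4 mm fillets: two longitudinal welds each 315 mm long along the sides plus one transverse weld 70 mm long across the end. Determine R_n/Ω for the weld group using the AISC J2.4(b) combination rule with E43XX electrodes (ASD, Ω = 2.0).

R_n/Ω ≈ 255 kN

E43XX → F_EXX = 430 MPa.
t_e = 0.707 × 4 = 2.828 mm.
R_nwl = 0.6 × 430 × 2.828 × 630 × 10⁻³ = 459.7 kN (longitudinal, 2 welds).
R_nwt = 0.6 × 430 × 2.828 × 70 × 10⁻³ = 51.07 kN (transverse, base value).
(i) R_nwl + R_nwt = 510.7 kN; (ii) 0.85 R_nwl + 1.5 R_nwt = 467.3 kN.
R_n = max = 510.7 kN [governs: (i)]; R_n/Ω = 255.4 kN.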